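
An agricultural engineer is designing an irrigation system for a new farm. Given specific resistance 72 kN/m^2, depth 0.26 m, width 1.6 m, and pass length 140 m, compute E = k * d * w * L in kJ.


E = k * d * w * L
  = 72 * 0.26 * 1.6 * 140
  = 4193.28 kJ


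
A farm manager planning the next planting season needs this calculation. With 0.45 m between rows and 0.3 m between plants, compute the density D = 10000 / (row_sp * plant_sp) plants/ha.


D = 10000 / (row_sp * plant_sp)
  = 10000 / (0.45 * 0.3)
  = 10000 / 0.1350
  = 74074.07 plants/ha


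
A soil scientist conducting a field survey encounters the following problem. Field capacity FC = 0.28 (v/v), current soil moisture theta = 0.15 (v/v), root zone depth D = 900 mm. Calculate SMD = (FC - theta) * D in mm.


SMD = (FC - theta) * D
    = (0.28 - 0.15) * 900
    = 0.130 * 900
    = 117 mm


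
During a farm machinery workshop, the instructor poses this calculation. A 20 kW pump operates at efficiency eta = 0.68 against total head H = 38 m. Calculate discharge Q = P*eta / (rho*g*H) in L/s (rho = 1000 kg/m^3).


Q = (P * 1000 * eta) / (rho * g * H)
  = (20 * 1000 * 0.68) / (1000 * 9.81 * 38)
  = 13600 / 372780
  = 0.03648 m^3/s = 36.48 L/s


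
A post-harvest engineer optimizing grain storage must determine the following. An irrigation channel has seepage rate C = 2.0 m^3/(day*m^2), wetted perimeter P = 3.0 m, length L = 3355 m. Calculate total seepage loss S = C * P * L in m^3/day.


S = C * P * L
  = 2.0 * 3.0 * 3355
  = 20130 m^3/day


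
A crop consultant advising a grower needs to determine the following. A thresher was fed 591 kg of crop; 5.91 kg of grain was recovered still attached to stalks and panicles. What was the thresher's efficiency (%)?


eta = (total - unthreshed) / total * 100
    = (591 - 5.91) / 591 * 100
    = 585.09 / 591 * 100
    = 99%


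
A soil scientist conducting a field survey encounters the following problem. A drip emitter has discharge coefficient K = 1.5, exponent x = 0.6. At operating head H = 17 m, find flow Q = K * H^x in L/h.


Q = K * H^x
  = 1.5 * 17^0.6
  = 1.5 * 5.4736
  = 8.21 L/h


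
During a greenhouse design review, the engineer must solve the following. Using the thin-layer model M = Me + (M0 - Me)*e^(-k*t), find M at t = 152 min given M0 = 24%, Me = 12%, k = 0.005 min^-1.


M = Me + (M0 - Me) * e^(-k*t)
  = 12 + (24 - 12) * e^(-0.005*152)
  = 12 + 12 * e^(-0.760)
  = 12 + 12 * 0.46767
  = 12 + 5.6120
  = 17.61%


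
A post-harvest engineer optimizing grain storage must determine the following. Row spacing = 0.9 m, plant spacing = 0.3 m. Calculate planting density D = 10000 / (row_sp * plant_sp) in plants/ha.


D = 10000 / (row_sp * plant_sp)
  = 10000 / (0.9 * 0.3)
  = 10000 / 0.2700
  = 37037.04 plants/ha


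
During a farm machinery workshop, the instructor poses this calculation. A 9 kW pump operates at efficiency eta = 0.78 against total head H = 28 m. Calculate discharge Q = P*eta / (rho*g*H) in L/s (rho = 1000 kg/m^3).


Q = (P * 1000 * eta) / (rho * g * H)
  = (9 * 1000 * 0.78) / (1000 * 9.81 * 28)
  = 7020 / 274680
  = 0.02556 m^3/s = 25.56 L/s


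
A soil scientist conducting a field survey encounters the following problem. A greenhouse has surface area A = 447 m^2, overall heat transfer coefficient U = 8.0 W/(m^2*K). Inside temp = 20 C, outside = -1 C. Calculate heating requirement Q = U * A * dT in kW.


dT = 20 - (-1) = 21 K
Q = U * A * dT
  = 8.0 * 447 * 21
  = 75096 W = 75.10 kW


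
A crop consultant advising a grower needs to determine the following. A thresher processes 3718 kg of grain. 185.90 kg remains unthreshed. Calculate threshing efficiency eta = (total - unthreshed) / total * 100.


eta = (total - unthreshed) / total * 100
    = (3718 - 185.90) / 3718 * 100
    = 3532.10 / 3718 * 100
    = 95%


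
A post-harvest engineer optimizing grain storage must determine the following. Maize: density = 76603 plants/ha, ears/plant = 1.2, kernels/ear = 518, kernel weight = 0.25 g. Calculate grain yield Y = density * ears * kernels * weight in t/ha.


Y = density * ears * kernels * kw
  = 76603 * 1.2 * 518 * 0.25 g/ha
  = 11904106.20 g/ha
  = 11904.11 kg/ha = 11.90 t/ha


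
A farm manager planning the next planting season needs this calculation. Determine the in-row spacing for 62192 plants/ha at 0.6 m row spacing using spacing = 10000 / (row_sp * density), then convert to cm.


spacing = 10000 / (row_sp * density)
        = 10000 / (0.6 * 62192)
        = 10000 / 37315.20
        = 0.26799 m = 26.80 cm


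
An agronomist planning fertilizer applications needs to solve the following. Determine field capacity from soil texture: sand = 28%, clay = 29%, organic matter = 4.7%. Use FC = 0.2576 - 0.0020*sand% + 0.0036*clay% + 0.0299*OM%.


FC = 0.2576 - 0.0020*28 + 0.0036*29 + 0.0299*4.7
   = 0.2576 - 0.0560 + 0.1044 + 0.1405
   = 0.4465


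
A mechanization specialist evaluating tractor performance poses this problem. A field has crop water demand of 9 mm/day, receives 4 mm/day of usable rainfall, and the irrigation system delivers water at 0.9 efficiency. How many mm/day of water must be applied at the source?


IWR = (ETc - Pe) / Ea
    = (9 - 4) / 0.9
    = 5 / 0.9
    = 5.56 mm/day


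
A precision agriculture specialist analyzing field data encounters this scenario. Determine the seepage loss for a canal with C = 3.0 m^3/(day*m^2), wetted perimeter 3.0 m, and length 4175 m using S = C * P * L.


S = C * P * L
  = 3.0 * 3.0 * 4175
  = 37575 m^3/day


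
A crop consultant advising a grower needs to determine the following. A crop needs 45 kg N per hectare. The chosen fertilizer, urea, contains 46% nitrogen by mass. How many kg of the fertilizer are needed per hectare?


Rate = N_required / (N_content / 100)
     = 45 / (46 / 100)
     = 45 / 0.46
     = 97.83 kg/ha


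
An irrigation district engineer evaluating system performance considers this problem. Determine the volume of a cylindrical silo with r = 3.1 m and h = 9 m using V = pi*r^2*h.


V = pi * r^2 * h
  = pi * 3.1^2 * 9
  = pi * 9.61 * 9
  = 271.72 m^3


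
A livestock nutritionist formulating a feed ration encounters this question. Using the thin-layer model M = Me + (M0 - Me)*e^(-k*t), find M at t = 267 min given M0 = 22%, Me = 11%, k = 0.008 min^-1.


M = Me + (M0 - Me) * e^(-k*t)
  = 11 + (22 - 11) * e^(-0.008*267)
  = 11 + 11 * e^(-2.136)
  = 11 + 11 * 0.11813
  = 11 + 1.2994
  = 12.30%


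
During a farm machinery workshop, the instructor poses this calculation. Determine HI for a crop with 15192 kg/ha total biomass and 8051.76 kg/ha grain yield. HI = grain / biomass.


HI = grain_yield / biomass
   = 8051.76 / 15192
   = 0.53


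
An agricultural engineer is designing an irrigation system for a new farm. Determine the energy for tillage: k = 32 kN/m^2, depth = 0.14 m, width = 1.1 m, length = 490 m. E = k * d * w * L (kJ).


E = k * d * w * L
  = 32 * 0.14 * 1.1 * 490
  = 2414.72 kJ


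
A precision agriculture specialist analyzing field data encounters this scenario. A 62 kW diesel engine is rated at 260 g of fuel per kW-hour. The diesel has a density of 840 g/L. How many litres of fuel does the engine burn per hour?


FC = P * BSFC / rho_fuel
   = 62 * 260 / 840
   = 16120 / 840
   = 19.19 L/h


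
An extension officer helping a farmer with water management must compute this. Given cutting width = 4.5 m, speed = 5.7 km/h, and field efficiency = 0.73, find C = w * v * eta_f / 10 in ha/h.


C = w * v * eta_f / 10
  = 4.5 * 5.7 * 0.73 / 10
  = 18.72 / 10
  = 1.87 ha/h


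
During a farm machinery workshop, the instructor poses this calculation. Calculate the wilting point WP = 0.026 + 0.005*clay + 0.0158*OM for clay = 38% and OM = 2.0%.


WP = 0.026 + 0.005*38 + 0.0158*2.0
   = 0.026 + 0.1900 + 0.0316
   = 0.2476


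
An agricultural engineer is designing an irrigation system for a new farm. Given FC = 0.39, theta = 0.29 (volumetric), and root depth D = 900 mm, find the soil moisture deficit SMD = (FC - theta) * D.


SMD = (FC - theta) * D
    = (0.39 - 0.29) * 900
    = 0.100 * 900
    = 90 mm


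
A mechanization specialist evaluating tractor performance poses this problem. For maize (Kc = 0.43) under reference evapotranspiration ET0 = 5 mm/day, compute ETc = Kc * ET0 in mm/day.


ETc = Kc * ET0
    = 0.43 * 5
    = 2.15 mm/day


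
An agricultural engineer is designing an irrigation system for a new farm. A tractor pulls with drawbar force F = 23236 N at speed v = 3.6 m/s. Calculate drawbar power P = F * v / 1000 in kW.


P = F * v / 1000
  = 23236 * 3.6 / 1000
  = 83649.60 / 1000
  = 83.65 kW


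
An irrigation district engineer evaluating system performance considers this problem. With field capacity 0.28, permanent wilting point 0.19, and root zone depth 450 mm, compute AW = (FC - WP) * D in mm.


AW = (FC - WP) * D
   = (0.28 - 0.19) * 450
   = 0.09 * 450
   = 40.50 mm


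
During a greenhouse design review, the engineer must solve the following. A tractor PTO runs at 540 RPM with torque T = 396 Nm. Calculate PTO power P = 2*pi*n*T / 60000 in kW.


P = 2*pi*n*T / 60000
  = 2*pi * 540 * 396 / 60000
  = 1343596.35 / 60000
  = 22.39 kW


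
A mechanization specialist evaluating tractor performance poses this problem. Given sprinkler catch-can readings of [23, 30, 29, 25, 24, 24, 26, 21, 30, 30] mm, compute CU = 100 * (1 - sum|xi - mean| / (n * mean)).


xbar = 262 / 10 = 26.200
sum|xi - xbar| = 28.400
CU = 100 * (1 - 28.400 / (10 * 26.200))
   = 100 * (1 - 0.1084)
   = 89.16%


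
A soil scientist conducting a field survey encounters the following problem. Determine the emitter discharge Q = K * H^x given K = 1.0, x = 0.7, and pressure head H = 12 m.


Q = K * H^x
  = 1.0 * 12^0.7
  = 1.0 * 5.6941
  = 5.69 L/h


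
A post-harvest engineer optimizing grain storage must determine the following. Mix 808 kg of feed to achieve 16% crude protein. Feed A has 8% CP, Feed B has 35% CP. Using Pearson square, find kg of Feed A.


parts_A = CP_b - target = 35 - 16 = 19
parts_B = target - CP_a = 16 - 8 = 8
total_parts = 19 + 8 = 27
Feed A = 808 * 19 / 27 = 568.59 kg
Feed B = 808 * 8 / 27 = 239.41 kg

568.59 kg


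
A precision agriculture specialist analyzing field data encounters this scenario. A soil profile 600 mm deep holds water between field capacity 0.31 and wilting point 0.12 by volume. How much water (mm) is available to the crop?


AW = (FC - WP) * D
   = (0.31 - 0.12) * 600
   = 0.19 * 600
   = 114 mm


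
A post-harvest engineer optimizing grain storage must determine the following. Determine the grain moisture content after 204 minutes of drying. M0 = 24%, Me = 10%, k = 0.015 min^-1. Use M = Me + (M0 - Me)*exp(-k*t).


M = Me + (M0 - Me) * e^(-k*t)
  = 10 + (24 - 10) * e^(-0.015*204)
  = 10 + 14 * e^(-3.060)
  = 10 + 14 * 0.04689
  = 10 + 0.6564
  = 10.66%


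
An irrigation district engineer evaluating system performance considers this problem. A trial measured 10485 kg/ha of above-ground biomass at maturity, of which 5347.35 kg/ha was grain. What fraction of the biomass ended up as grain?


HI = grain_yield / biomass
   = 5347.35 / 10485
   = 0.51


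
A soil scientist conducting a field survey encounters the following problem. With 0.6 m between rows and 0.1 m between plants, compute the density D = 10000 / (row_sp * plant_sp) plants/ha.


D = 10000 / (row_sp * plant_sp)
  = 10000 / (0.6 * 0.1)
  = 10000 / 0.0600
  = 166666.67 plants/ha


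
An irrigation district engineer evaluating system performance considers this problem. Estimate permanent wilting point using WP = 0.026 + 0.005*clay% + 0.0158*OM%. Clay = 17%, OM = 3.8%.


WP = 0.026 + 0.005*17 + 0.0158*3.8
   = 0.026 + 0.0850 + 0.0600
   = 0.1710


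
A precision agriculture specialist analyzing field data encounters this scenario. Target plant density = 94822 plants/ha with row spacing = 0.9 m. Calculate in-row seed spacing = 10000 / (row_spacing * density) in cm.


spacing = 10000 / (row_sp * density)
        = 10000 / (0.9 * 94822)
        = 10000 / 85339.80
        = 0.11718 m = 11.72 cm


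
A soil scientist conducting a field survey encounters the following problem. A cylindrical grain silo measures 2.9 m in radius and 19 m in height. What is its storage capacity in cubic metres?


V = pi * r^2 * h
  = pi * 2.9^2 * 19
  = pi * 8.41 * 19
  = 502.00 m^3


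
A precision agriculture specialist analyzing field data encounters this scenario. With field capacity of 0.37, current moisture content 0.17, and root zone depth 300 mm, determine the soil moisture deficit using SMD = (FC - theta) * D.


SMD = (FC - theta) * D
    = (0.37 - 0.17) * 300
    = 0.200 * 300
    = 60 mm


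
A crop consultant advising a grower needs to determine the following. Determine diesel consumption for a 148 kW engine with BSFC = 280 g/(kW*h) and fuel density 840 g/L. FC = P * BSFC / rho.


FC = P * BSFC / rho_fuel
   = 148 * 280 / 840
   = 41440 / 840
   = 49.33 L/h


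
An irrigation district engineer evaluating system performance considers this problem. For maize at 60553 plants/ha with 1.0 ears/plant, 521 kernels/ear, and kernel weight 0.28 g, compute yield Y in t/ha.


Y = density * ears * kernels * kw
  = 60553 * 1.0 * 521 * 0.28 g/ha
  = 8833471.64 g/ha
  = 8833.47 kg/ha = 8.83 t/ha


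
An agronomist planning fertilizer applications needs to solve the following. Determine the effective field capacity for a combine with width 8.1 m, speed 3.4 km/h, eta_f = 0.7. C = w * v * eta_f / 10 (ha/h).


C = w * v * eta_f / 10
  = 8.1 * 3.4 * 0.7 / 10
  = 19.28 / 10
  = 1.93 ha/h


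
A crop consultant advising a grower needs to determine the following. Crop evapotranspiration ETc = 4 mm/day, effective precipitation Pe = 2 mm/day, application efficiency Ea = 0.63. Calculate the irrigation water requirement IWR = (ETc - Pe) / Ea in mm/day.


IWR = (ETc - Pe) / Ea
    = (4 - 2) / 0.63
    = 2 / 0.63
    = 3.17 mm/day


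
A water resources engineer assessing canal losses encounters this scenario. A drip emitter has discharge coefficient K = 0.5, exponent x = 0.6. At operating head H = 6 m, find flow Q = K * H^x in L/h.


Q = K * H^x
  = 0.5 * 6^0.6
  = 0.5 * 2.9302
  = 1.47 L/h


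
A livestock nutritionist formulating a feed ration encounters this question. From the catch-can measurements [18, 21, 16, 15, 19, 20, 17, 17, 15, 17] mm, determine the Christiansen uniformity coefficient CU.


xbar = 175 / 10 = 17.500
sum|xi - xbar| = 16
CU = 100 * (1 - 16 / (10 * 17.500))
   = 100 * (1 - 0.0914)
   = 90.86%


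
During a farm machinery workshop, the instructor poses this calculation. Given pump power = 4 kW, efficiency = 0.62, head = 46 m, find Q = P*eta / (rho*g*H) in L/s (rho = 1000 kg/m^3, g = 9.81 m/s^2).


Q = (P * 1000 * eta) / (rho * g * H)
  = (4 * 1000 * 0.62) / (1000 * 9.81 * 46)
  = 2480 / 451260
  = 0.00550 m^3/s = 5.50 L/s


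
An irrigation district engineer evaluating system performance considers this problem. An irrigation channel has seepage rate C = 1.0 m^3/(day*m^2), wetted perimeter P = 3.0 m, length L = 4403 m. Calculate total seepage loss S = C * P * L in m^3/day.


S = C * P * L
  = 1.0 * 3.0 * 4403
  = 13209 m^3/day


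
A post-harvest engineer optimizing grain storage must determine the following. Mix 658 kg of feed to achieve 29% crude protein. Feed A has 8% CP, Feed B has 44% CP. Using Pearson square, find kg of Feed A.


parts_A = CP_b - target = 44 - 29 = 15
parts_B = target - CP_a = 29 - 8 = 21
total_parts = 15 + 21 = 36
Feed A = 658 * 15 / 36 = 274.17 kg
Feed B = 658 * 21 / 36 = 383.83 kg

274.17 kg


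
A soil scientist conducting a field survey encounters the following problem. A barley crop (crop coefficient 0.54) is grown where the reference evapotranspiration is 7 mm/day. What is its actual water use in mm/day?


ETc = Kc * ET0
    = 0.54 * 7
    = 3.78 mm/day


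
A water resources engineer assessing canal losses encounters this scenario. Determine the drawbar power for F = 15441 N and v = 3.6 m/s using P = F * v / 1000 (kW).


P = F * v / 1000
  = 15441 * 3.6 / 1000
  = 55587.60 / 1000
  = 55.59 kW


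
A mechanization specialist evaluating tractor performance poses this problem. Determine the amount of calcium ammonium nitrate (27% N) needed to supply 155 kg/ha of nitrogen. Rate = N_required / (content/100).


Rate = N_required / (N_content / 100)
     = 155 / (27 / 100)
     = 155 / 0.27
     = 574.07 kg/ha


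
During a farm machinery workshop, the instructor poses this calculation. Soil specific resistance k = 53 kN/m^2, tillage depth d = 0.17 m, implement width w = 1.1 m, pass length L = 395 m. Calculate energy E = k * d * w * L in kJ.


E = k * d * w * L
  = 53 * 0.17 * 1.1 * 395
  = 3914.85 kJ


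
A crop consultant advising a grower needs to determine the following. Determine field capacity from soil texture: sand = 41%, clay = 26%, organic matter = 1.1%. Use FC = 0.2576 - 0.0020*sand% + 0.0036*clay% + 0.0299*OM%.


FC = 0.2576 - 0.0020*41 + 0.0036*26 + 0.0299*1.1
   = 0.2576 - 0.0820 + 0.0936 + 0.0329
   = 0.3021


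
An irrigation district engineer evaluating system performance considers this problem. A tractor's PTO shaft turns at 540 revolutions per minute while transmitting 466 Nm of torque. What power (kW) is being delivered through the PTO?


P = 2*pi*n*T / 60000
  = 2*pi * 540 * 466 / 60000
  = 1581100.75 / 60000
  = 26.35 kW


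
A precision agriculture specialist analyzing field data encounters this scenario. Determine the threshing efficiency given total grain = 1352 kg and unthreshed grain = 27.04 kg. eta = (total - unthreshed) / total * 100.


eta = (total - unthreshed) / total * 100
    = (1352 - 27.04) / 1352 * 100
    = 1324.96 / 1352 * 100
    = 98%


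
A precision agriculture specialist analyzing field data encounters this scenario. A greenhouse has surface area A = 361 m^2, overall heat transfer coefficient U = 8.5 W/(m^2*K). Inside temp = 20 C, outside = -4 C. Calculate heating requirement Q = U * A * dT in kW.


dT = 20 - (-4) = 24 K
Q = U * A * dT
  = 8.5 * 361 * 24
  = 73644 W = 73.64 kW


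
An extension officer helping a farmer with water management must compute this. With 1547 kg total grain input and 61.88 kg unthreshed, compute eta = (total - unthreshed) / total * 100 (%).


eta = (total - unthreshed) / total * 100
    = (1547 - 61.88) / 1547 * 100
    = 1485.12 / 1547 * 100
    = 96%


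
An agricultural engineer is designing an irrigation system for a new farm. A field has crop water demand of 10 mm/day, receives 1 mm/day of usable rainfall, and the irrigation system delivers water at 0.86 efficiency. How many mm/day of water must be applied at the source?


IWR = (ETc - Pe) / Ea
    = (10 - 1) / 0.86
    = 9 / 0.86
    = 10.47 mm/day


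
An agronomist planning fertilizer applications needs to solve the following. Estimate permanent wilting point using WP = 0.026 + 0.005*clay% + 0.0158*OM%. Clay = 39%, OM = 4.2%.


WP = 0.026 + 0.005*39 + 0.0158*4.2
   = 0.026 + 0.1950 + 0.0664
   = 0.2874


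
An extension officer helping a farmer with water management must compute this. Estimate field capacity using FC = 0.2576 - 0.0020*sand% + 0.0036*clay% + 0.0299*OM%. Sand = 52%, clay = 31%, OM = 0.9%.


FC = 0.2576 - 0.0020*52 + 0.0036*31 + 0.0299*0.9
   = 0.2576 - 0.1040 + 0.1116 + 0.0269
   = 0.2921


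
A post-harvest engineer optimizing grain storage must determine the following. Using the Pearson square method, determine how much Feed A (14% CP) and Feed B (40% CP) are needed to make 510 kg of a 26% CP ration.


parts_A = CP_b - target = 40 - 26 = 14
parts_B = target - CP_a = 26 - 14 = 12
total_parts = 14 + 12 = 26
Feed A = 510 * 14 / 26 = 274.62 kg
Feed B = 510 * 12 / 26 = 235.38 kg

274.62 kg


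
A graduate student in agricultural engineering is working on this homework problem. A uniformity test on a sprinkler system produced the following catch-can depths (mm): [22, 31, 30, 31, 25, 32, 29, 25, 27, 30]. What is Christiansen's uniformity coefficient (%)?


xbar = 282 / 10 = 28.200
sum|xi - xbar| = 27.600
CU = 100 * (1 - 27.600 / (10 * 28.200))
   = 100 * (1 - 0.0979)
   = 90.21%


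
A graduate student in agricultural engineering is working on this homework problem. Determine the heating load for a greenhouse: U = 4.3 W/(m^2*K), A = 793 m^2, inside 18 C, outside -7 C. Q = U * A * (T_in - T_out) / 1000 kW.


dT = 18 - (-7) = 25 K
Q = U * A * dT
  = 4.3 * 793 * 25
  = 85247.50 W = 85.25 kW


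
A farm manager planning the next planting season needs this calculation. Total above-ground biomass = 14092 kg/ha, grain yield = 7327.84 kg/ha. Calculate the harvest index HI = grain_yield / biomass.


HI = grain_yield / biomass
   = 7327.84 / 14092
   = 0.52


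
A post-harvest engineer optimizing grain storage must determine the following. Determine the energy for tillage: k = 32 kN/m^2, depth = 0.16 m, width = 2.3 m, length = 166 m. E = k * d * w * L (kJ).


E = k * d * w * L
  = 32 * 0.16 * 2.3 * 166
  = 1954.82 kJ


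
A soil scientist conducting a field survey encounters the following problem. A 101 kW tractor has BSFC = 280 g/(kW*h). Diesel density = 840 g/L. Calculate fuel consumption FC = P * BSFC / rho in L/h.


FC = P * BSFC / rho_fuel
   = 101 * 280 / 840
   = 28280 / 840
   = 33.67 L/h


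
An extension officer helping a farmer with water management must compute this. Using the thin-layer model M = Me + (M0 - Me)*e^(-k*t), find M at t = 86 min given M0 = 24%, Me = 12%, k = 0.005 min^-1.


M = Me + (M0 - Me) * e^(-k*t)
  = 12 + (24 - 12) * e^(-0.005*86)
  = 12 + 12 * e^(-0.430)
  = 12 + 12 * 0.65051
  = 12 + 7.8061
  = 19.81%


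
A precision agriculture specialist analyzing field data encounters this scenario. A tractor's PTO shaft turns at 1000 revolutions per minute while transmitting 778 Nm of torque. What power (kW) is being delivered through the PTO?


P = 2*pi*n*T / 60000
  = 2*pi * 1000 * 778 / 60000
  = 4888318.17 / 60000
  = 81.47 kW


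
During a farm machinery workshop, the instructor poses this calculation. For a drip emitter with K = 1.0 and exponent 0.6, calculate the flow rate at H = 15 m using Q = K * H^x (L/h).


Q = K * H^x
  = 1.0 * 15^0.6
  = 1.0 * 5.0776
  = 5.08 L/h


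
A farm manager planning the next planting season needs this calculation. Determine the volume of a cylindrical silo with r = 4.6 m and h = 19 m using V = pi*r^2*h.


V = pi * r^2 * h
  = pi * 4.6^2 * 19
  = pi * 21.16 * 19
  = 1263.05 m^3


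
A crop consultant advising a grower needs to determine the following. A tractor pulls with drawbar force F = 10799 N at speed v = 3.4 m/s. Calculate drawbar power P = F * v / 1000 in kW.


P = F * v / 1000
  = 10799 * 3.4 / 1000
  = 36716.60 / 1000
  = 36.72 kW


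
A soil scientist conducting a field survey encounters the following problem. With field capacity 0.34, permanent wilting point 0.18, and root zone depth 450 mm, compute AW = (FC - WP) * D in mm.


AW = (FC - WP) * D
   = (0.34 - 0.18) * 450
   = 0.16 * 450
   = 72 mm


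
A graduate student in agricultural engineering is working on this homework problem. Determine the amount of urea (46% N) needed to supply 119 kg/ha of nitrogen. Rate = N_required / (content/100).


Rate = N_required / (N_content / 100)
     = 119 / (46 / 100)
     = 119 / 0.46
     = 258.70 kg/ha


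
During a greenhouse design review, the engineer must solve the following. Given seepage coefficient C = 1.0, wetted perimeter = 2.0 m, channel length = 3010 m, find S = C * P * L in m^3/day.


S = C * P * L
  = 1.0 * 2.0 * 3010
  = 6020 m^3/day


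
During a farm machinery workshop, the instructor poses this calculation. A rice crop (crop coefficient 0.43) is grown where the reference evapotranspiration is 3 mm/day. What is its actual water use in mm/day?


ETc = Kc * ET0
    = 0.43 * 3
    = 1.29 mm/day


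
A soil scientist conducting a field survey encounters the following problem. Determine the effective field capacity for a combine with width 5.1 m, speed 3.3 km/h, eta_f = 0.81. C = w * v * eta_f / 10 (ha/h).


C = w * v * eta_f / 10
  = 5.1 * 3.3 * 0.81 / 10
  = 13.63 / 10
  = 1.36 ha/h


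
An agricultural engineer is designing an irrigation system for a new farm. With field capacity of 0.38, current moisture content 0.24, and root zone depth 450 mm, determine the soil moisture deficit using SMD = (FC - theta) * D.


SMD = (FC - theta) * D
    = (0.38 - 0.24) * 450
    = 0.140 * 450
    = 63 mm


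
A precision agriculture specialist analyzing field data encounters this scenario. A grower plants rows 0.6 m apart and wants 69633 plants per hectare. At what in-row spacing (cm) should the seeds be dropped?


spacing = 10000 / (row_sp * density)
        = 10000 / (0.6 * 69633)
        = 10000 / 41779.80
        = 0.23935 m = 23.94 cm


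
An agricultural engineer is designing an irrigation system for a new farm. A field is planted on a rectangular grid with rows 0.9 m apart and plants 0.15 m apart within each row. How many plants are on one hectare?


D = 10000 / (row_sp * plant_sp)
  = 10000 / (0.9 * 0.15)
  = 10000 / 0.1350
  = 74074.07 plants/ha


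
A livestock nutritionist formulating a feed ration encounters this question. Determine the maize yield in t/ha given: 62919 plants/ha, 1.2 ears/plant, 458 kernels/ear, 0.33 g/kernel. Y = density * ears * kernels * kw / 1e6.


Y = density * ears * kernels * kw
  = 62919 * 1.2 * 458 * 0.33 g/ha
  = 11411493.19 g/ha
  = 11411.49 kg/ha = 11.41 t/ha


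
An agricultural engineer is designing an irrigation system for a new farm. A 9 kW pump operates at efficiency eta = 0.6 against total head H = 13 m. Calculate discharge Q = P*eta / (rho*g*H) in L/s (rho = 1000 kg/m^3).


Q = (P * 1000 * eta) / (rho * g * H)
  = (9 * 1000 * 0.6) / (1000 * 9.81 * 13)
  = 5400 / 127530
  = 0.04234 m^3/s = 42.34 L/s


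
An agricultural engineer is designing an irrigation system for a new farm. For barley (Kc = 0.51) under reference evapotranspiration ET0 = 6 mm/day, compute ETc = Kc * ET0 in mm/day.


ETc = Kc * ET0
    = 0.51 * 6
    = 3.06 mm/day


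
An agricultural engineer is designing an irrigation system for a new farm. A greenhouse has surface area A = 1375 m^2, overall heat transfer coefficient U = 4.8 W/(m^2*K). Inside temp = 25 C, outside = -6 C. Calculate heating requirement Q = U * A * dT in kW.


dT = 25 - (-6) = 31 K
Q = U * A * dT
  = 4.8 * 1375 * 31
  = 204600 W = 204.60 kW


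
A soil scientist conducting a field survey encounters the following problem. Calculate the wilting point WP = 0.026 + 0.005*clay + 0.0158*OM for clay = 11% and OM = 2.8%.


WP = 0.026 + 0.005*11 + 0.0158*2.8
   = 0.026 + 0.0550 + 0.0442
   = 0.1252


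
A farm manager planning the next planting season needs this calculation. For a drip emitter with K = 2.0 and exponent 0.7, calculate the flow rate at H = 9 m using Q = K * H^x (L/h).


Q = K * H^x
  = 2.0 * 9^0.7
  = 2.0 * 4.6555
  = 9.31 L/h


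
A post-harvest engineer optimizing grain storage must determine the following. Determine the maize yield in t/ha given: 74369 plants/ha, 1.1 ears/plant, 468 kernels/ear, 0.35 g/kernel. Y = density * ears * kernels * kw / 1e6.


Y = density * ears * kernels * kw
  = 74369 * 1.1 * 468 * 0.35 g/ha
  = 13399806.42 g/ha
  = 13399.81 kg/ha = 13.40 t/ha


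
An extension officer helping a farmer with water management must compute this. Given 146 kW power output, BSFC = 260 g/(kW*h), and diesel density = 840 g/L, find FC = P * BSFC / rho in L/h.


FC = P * BSFC / rho_fuel
   = 146 * 260 / 840
   = 37960 / 840
   = 45.19 L/h


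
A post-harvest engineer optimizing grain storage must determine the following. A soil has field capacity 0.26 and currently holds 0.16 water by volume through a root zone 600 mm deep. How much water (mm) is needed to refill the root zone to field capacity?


SMD = (FC - theta) * D
    = (0.26 - 0.16) * 600
    = 0.100 * 600
    = 60 mm


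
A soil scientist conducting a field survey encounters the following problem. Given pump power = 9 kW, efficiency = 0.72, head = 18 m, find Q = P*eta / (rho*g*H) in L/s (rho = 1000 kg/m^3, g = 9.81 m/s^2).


Q = (P * 1000 * eta) / (rho * g * H)
  = (9 * 1000 * 0.72) / (1000 * 9.81 * 18)
  = 6480 / 176580
  = 0.03670 m^3/s = 36.70 L/s


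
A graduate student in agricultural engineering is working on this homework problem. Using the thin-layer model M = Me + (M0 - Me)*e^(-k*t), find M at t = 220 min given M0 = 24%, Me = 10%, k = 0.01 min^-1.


M = Me + (M0 - Me) * e^(-k*t)
  = 10 + (24 - 10) * e^(-0.01*220)
  = 10 + 14 * e^(-2.200)
  = 10 + 14 * 0.11080
  = 10 + 1.5512
  = 11.55%


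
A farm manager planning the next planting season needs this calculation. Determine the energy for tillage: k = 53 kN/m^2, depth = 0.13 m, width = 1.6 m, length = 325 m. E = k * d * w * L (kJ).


E = k * d * w * L
  = 53 * 0.13 * 1.6 * 325
  = 3582.80 kJ


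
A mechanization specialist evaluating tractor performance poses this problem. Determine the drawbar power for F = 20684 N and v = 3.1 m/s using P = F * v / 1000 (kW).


P = F * v / 1000
  = 20684 * 3.1 / 1000
  = 64120.40 / 1000
  = 64.12 kW


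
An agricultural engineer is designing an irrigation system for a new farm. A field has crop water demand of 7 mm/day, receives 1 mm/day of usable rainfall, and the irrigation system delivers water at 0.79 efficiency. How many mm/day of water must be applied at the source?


IWR = (ETc - Pe) / Ea
    = (7 - 1) / 0.79
    = 6 / 0.79
    = 7.59 mm/day


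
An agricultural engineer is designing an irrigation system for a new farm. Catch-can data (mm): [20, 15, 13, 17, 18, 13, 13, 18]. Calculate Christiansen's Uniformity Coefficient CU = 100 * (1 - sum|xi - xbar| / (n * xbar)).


xbar = 127 / 8 = 15.875
sum|xi - xbar| = 19
CU = 100 * (1 - 19 / (8 * 15.875))
   = 100 * (1 - 0.1496)
   = 85.04%


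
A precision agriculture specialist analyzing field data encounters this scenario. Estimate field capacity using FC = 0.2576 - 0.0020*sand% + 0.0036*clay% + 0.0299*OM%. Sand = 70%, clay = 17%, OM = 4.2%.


FC = 0.2576 - 0.0020*70 + 0.0036*17 + 0.0299*4.2
   = 0.2576 - 0.1400 + 0.0612 + 0.1256
   = 0.3044


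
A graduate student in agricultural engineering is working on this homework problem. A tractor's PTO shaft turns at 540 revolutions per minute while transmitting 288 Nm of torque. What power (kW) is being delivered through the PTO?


P = 2*pi*n*T / 60000
  = 2*pi * 540 * 288 / 60000
  = 977160.98 / 60000
  = 16.29 kW


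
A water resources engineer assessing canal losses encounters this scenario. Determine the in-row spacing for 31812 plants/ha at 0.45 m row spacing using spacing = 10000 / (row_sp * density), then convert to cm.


spacing = 10000 / (row_sp * density)
        = 10000 / (0.45 * 31812)
        = 10000 / 14315.40
        = 0.69855 m = 69.85 cm


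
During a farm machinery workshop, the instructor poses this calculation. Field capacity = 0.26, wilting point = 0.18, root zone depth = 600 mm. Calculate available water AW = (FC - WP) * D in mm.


AW = (FC - WP) * D
   = (0.26 - 0.18) * 600
   = 0.08 * 600
   = 48 mm


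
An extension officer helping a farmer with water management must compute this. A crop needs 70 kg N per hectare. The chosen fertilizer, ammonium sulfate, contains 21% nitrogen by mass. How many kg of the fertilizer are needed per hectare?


Rate = N_required / (N_content / 100)
     = 70 / (21 / 100)
     = 70 / 0.21
     = 333.33 kg/ha


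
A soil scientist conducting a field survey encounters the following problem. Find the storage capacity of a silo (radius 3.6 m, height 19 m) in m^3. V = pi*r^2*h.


V = pi * r^2 * h
  = pi * 3.6^2 * 19
  = pi * 12.96 * 19
  = 773.59 m^3


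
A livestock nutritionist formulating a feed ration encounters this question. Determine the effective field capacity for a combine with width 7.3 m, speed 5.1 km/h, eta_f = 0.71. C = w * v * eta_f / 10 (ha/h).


C = w * v * eta_f / 10
  = 7.3 * 5.1 * 0.71 / 10
  = 26.43 / 10
  = 2.64 ha/h


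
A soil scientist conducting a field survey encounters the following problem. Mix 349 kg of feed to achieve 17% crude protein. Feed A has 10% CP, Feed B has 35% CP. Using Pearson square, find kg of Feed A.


parts_A = CP_b - target = 35 - 17 = 18
parts_B = target - CP_a = 17 - 10 = 7
total_parts = 18 + 7 = 25
Feed A = 349 * 18 / 25 = 251.28 kg
Feed B = 349 * 7 / 25 = 97.72 kg

251.28 kg


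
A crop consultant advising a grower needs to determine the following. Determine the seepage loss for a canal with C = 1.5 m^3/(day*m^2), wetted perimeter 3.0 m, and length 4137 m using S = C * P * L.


S = C * P * L
  = 1.5 * 3.0 * 4137
  = 18616.50 m^3/day


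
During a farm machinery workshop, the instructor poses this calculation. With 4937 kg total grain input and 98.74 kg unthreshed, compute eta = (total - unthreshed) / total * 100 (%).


eta = (total - unthreshed) / total * 100
    = (4937 - 98.74) / 4937 * 100
    = 4838.26 / 4937 * 100
    = 98%


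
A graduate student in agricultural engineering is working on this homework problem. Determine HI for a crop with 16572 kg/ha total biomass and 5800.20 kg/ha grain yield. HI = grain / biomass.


HI = grain_yield / biomass
   = 5800.20 / 16572
   = 0.35


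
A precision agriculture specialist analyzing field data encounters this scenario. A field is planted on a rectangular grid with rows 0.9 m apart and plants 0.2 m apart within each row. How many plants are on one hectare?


D = 10000 / (row_sp * plant_sp)
  = 10000 / (0.9 * 0.2)
  = 10000 / 0.1800
  = 55555.56 plants/ha


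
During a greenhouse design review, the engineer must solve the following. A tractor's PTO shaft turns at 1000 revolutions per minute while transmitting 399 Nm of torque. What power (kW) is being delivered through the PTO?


P = 2*pi*n*T / 60000
  = 2*pi * 1000 * 399 / 60000
  = 2506990.94 / 60000
  = 41.78 kW


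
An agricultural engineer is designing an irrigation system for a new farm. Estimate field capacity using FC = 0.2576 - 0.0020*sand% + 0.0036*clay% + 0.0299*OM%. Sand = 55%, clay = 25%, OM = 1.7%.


FC = 0.2576 - 0.0020*55 + 0.0036*25 + 0.0299*1.7
   = 0.2576 - 0.1100 + 0.0900 + 0.0508
   = 0.2884


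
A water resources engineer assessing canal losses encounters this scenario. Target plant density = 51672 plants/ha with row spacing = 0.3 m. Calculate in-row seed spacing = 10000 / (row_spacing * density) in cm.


spacing = 10000 / (row_sp * density)
        = 10000 / (0.3 * 51672)
        = 10000 / 15501.60
        = 0.64509 m = 64.51 cm


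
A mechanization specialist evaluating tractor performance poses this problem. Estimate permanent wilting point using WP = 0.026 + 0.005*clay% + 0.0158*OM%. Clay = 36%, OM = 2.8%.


WP = 0.026 + 0.005*36 + 0.0158*2.8
   = 0.026 + 0.1800 + 0.0442
   = 0.2502


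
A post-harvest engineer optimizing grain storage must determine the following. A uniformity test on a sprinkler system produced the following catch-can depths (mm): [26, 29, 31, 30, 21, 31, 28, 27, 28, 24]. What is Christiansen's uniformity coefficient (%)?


xbar = 275 / 10 = 27.500
sum|xi - xbar| = 24
CU = 100 * (1 - 24 / (10 * 27.500))
   = 100 * (1 - 0.0873)
   = 91.27%


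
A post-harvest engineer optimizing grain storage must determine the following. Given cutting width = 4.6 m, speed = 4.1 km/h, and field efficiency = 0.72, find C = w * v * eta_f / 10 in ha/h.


C = w * v * eta_f / 10
  = 4.6 * 4.1 * 0.72 / 10
  = 13.58 / 10
  = 1.36 ha/h


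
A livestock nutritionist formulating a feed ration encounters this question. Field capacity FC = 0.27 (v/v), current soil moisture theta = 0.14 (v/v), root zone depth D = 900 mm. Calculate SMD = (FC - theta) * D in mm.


SMD = (FC - theta) * D
    = (0.27 - 0.14) * 900
    = 0.130 * 900
    = 117 mm


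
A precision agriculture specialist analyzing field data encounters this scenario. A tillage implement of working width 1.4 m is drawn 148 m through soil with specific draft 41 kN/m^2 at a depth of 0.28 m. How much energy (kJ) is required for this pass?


E = k * d * w * L
  = 41 * 0.28 * 1.4 * 148
  = 2378.66 kJ


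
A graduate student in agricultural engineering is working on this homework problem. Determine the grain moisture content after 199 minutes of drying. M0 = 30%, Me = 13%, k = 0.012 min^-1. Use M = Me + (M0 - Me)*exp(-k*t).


M = Me + (M0 - Me) * e^(-k*t)
  = 13 + (30 - 13) * e^(-0.012*199)
  = 13 + 17 * e^(-2.388)
  = 13 + 17 * 0.09181
  = 13 + 1.5608
  = 14.56%


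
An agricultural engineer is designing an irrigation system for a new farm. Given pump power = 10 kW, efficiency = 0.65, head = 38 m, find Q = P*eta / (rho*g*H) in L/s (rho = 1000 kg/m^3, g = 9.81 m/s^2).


Q = (P * 1000 * eta) / (rho * g * H)
  = (10 * 1000 * 0.65) / (1000 * 9.81 * 38)
  = 6500 / 372780
  = 0.01744 m^3/s = 17.44 L/s


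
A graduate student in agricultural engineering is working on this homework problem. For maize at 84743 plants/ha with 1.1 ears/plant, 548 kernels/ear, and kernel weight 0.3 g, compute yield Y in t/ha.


Y = density * ears * kernels * kw
  = 84743 * 1.1 * 548 * 0.3 g/ha
  = 15324924.12 g/ha
  = 15324.92 kg/ha = 15.32 t/ha


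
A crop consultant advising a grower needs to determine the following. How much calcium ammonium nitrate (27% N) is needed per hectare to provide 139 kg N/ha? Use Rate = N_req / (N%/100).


Rate = N_required / (N_content / 100)
     = 139 / (27 / 100)
     = 139 / 0.27
     = 514.81 kg/ha


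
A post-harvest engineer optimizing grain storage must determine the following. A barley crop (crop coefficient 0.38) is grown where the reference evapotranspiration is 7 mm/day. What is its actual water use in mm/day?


ETc = Kc * ET0
    = 0.38 * 7
    = 2.66 mm/day


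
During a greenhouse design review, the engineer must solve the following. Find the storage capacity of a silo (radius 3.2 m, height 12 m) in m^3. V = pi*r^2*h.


V = pi * r^2 * h
  = pi * 3.2^2 * 12
  = pi * 10.24 * 12
  = 386.04 m^3


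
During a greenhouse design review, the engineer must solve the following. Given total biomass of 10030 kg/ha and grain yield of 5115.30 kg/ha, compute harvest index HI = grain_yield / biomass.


HI = grain_yield / biomass
   = 5115.30 / 10030
   = 0.51


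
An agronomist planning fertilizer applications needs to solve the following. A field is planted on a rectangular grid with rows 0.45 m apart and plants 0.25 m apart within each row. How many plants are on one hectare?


D = 10000 / (row_sp * plant_sp)
  = 10000 / (0.45 * 0.25)
  = 10000 / 0.1125
  = 88888.89 plants/ha


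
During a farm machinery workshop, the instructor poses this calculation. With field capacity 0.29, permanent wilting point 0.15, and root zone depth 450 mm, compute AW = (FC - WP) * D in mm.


AW = (FC - WP) * D
   = (0.29 - 0.15) * 450
   = 0.14 * 450
   = 63 mm


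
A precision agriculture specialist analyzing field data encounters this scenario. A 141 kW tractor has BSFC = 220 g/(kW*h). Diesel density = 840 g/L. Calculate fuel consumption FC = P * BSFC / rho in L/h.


FC = P * BSFC / rho_fuel
   = 141 * 220 / 840
   = 31020 / 840
   = 36.93 L/h


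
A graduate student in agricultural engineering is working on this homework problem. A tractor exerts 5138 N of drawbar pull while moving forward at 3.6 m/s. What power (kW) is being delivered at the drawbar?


P = F * v / 1000
  = 5138 * 3.6 / 1000
  = 18496.80 / 1000
  = 18.50 kW


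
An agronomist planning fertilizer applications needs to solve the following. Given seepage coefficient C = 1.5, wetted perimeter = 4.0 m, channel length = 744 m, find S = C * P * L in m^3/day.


S = C * P * L
  = 1.5 * 4.0 * 744
  = 4464 m^3/day


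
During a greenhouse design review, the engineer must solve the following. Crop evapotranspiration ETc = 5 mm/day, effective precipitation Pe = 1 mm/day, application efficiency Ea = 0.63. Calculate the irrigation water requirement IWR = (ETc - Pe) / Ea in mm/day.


IWR = (ETc - Pe) / Ea
    = (5 - 1) / 0.63
    = 4 / 0.63
    = 6.35 mm/day
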